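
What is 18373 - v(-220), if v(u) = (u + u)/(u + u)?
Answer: 18372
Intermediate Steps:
v(u) = 1 (v(u) = (2*u)/((2*u)) = (2*u)*(1/(2*u)) = 1)
18373 - v(-220) = 18373 - 1*1 = 18373 - 1 = 18372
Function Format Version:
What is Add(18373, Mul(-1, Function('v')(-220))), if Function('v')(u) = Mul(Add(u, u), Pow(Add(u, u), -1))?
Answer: 18372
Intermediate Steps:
Function('v')(u) = 1 (Function('v')(u) = Mul(Mul(2, u), Pow(Mul(2, u), -1)) = Mul(Mul(2, u), Mul(Rational(1, 2), Pow(u, -1))) = 1)
Add(18373, Mul(-1, Function('v')(-220))) = Add(18373, Mul(-1, 1)) = Add(18373, -1) = 18372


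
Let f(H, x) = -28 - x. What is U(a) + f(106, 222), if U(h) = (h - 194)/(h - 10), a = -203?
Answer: -52853/213 ≈ -248.14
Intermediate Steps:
U(h) = (-194 + h)/(-10 + h)
U(a) + f(106, 222) = (-194 - 203)/(-10 - 203) + (-28 - 1*222) = -397/(-213) + (-28 - 222) = -1/213*(-397) - 250 = 397/213 - 250 = -52853/213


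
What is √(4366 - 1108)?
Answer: 3*√362 ≈ 57.079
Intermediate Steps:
√(4366 - 1108) = √3258 = 3*√362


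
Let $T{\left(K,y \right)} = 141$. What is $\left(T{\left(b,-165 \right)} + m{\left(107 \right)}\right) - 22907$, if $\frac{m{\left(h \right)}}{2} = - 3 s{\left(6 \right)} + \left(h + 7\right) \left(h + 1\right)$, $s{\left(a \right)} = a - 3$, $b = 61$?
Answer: $1840$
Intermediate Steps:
$s{\left(a \right)} = -3 + a$
$m{\left(h \right)} = -18 + 2 \left(1 + h\right) \left(7 + h\right)$ ($m{\left(h \right)} = 2 \left(- 3 \left(-3 + 6\right) + \left(h + 7\right) \left(h + 1\right)\right) = 2 \left(\left(-3\right) 3 + \left(7 + h\right) \left(1 + h\right)\right) = 2 \left(-9 + \left(1 + h\right) \left(7 + h\right)\right) = -18 + 2 \left(1 + h\right) \left(7 + h\right)$)
$\left(T{\left(b,-165 \right)} + m{\left(107 \right)}\right) - 22907 = \left(141 + \left(-4 + 2 \cdot 107^{2} + 16 \cdot 107\right)\right) - 22907 = \left(141 + \left(-4 + 2 \cdot 11449 + 1712\right)\right) - 22907 = \left(141 + \left(-4 + 22898 + 1712\right)\right) - 22907 = \left(141 + 24606\right) - 22907 = 24747 - 22907 = 1840$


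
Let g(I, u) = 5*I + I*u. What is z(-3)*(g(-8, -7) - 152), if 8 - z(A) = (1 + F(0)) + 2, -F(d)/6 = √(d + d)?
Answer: -680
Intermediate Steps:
F(d) = -6*√2*√d (F(d) = -6*√(d + d) = -6*√2*√d)
z(A) = 5 (z(A) = 8 - ((1 - 6*√2*√0) + 2) = 8 - ((1 - 6*√2*0) + 2) = 8 - ((1 + 0) + 2) = 8 - (1 + 2) = 8 - 1*3 = 8 - 3 = 5)
z(-3)*(g(-8, -7) - 152) = 5*(-8*(5 - 7) - 152) = 5*(-8*(-2) - 152) = 5*(16 - 152) = 5*(-136) = -680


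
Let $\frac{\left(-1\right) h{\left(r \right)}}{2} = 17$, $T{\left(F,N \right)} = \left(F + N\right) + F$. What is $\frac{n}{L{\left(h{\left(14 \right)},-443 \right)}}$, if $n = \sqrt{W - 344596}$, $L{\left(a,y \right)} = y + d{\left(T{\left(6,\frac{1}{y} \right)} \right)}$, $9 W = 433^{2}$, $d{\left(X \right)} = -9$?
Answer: $- \frac{5 i \sqrt{116555}}{1356} \approx - 1.2589 i$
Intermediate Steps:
$T{\left(F,N \right)} = N + 2 F$
$h{\left(r \right)} = -34$ ($h{\left(r \right)} = \left(-2\right) 17 = -34$)
$W = \frac{187489}{9}$ ($W = \frac{433^{2}}{9} = \frac{1}{9} \cdot 187489 = \frac{187489}{9} \approx 20832.0$)
$L{\left(a,y \right)} = -9 + y$ ($L{\left(a,y \right)} = y - 9 = -9 + y$)
$n = \frac{5 i \sqrt{116555}}{3}$ ($n = \sqrt{\frac{187489}{9} - 344596} = \sqrt{- \frac{2913875}{9}} = \frac{5 i \sqrt{116555}}{3} \approx 569.0 i$)
$\frac{n}{L{\left(h{\left(14 \right)},-443 \right)}} = \frac{\frac{5}{3} i \sqrt{116555}}{-9 - 443} = \frac{\frac{5}{3} i \sqrt{116555}}{-452} = \frac{5 i \sqrt{116555}}{3} \left(- \frac{1}{452}\right) = - \frac{5 i \sqrt{116555}}{1356}$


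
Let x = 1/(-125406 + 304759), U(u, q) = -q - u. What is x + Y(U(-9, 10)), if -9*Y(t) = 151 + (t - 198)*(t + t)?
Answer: -10940532/179353 ≈ -61.000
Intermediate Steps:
Y(t) = -151/9 - 2*t*(-198 + t)/9 (Y(t) = -(151 + (t - 198)*(t + t))/9 = -(151 + (-198 + t)*(2*t))/9 = -(151 + 2*t*(-198 + t))/9 = -151/9 - 2*t*(-198 + t)/9)
x = 1/179353 ≈ 5.5756e-6
x + Y(U(-9, 10)) = 1/179353 + (-151/9 + 44*(-1*10 - 1*(-9)) - 2*(-1*10 - 1*(-9))²/9) = 1/179353 + (-151/9 + 44*(-10 + 9) - 2*(-10 + 9)²/9) = 1/179353 + (-151/9 + 44*(-1) - 2/9*(-1)²) = 1/179353 + (-151/9 - 44 - 2/9*1) = 1/179353 + (-151/9 - 44 - 2/9) = 1/179353 - 61 = -10940532/179353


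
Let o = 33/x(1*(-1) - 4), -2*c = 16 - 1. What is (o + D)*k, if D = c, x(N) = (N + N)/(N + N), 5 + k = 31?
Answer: 663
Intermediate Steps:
k = 26 (k = -5 + 31 = 26)
c = -15/2 (c = -(16 - 1)/2 = -½*15 = -15/2 ≈ -7.5000)
x(N) = 1 (x(N) = (2*N)/((2*N)) = (2*N)*(1/(2*N)) = 1)
D = -15/2 ≈ -7.5000
o = 33 (o = 33/1 = 33*1 = 33)
(o + D)*k = (33 - 15/2)*26 = (51/2)*26 = 663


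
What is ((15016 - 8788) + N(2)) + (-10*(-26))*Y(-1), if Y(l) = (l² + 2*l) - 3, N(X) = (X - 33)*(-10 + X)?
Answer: 5436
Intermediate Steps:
N(X) = (-33 + X)*(-10 + X)
Y(l) = -3 + l² + 2*l
((15016 - 8788) + N(2)) + (-10*(-26))*Y(-1) = ((15016 - 8788) + (330 + 2² - 43*2)) + (-10*(-26))*(-3 + (-1)² + 2*(-1)) = (6228 + (330 + 4 - 86)) + 260*(-3 + 1 - 2) = (6228 + 248) + 260*(-4) = 6476 - 1040 = 5436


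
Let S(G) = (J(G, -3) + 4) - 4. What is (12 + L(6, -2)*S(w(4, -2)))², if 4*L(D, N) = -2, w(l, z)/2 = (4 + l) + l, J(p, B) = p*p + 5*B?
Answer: 288369/4 ≈ 72092.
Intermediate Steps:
J(p, B) = p² + 5*B
w(l, z) = 8 + 4*l (w(l, z) = 2*((4 + l) + l) = 2*(4 + 2*l) = 8 + 4*l)
L(D, N) = -½ (L(D, N) = (¼)*(-2) = -½)
S(G) = -15 + G² (S(G) = ((G² + 5*(-3)) + 4) - 4 = ((G² - 15) + 4) - 4 = ((-15 + G²) + 4) - 4 = (-11 + G²) - 4 = -15 + G²)
(12 + L(6, -2)*S(w(4, -2)))² = (12 - (-15 + (8 + 4*4)²)/2)² = (12 - (-15 + (8 + 16)²)/2)² = (12 - (-15 + 24²)/2)² = (12 - (-15 + 576)/2)² = (12 - ½*561)² = (12 - 561/2)² = (-537/2)² = 288369/4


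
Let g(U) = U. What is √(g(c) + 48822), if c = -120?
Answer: √48702 ≈ 220.69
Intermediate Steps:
√(g(c) + 48822) = √(-120 + 48822) = √48702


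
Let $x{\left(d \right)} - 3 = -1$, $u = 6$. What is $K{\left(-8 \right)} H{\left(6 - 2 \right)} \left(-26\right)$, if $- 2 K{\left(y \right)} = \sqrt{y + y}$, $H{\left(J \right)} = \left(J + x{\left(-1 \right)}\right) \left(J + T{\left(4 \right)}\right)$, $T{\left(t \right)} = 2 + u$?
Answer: $3744 i \approx 3744.0 i$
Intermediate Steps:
$x{\left(d \right)} = 2$ ($x{\left(d \right)} = 3 - 1 = 2$)
$T{\left(t \right)} = 8$ ($T{\left(t \right)} = 2 + 6 = 8$)
$H{\left(J \right)} = \left(2 + J\right) \left(8 + J\right)$ ($H{\left(J \right)} = \left(J + 2\right) \left(J + 8\right) = \left(2 + J\right) \left(8 + J\right)$)
$K{\left(y \right)} = - \frac{\sqrt{2} \sqrt{y}}{2}$ ($K{\left(y \right)} = - \frac{\sqrt{y + y}}{2} = - \frac{\sqrt{2 y}}{2} = - \frac{\sqrt{2} \sqrt{y}}{2}$)
$K{\left(-8 \right)} H{\left(6 - 2 \right)} \left(-26\right) = - \frac{\sqrt{2} \sqrt{-8}}{2} \left(16 + \left(6 - 2\right)^{2} + 10 \left(6 - 2\right)\right) \left(-26\right) = - \frac{\sqrt{2} \cdot 2 i \sqrt{2}}{2} \left(16 + \left(6 - 2\right)^{2} + 10 \left(6 - 2\right)\right) \left(-26\right) = - 2 i \left(16 + 4^{2} + 10 \cdot 4\right) \left(-26\right) = - 2 i \left(16 + 16 + 40\right) \left(-26\right) = - 2 i 72 \left(-26\right) = - 144 i \left(-26\right) = 3744 i$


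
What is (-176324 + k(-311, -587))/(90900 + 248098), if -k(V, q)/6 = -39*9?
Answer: -7919/15409 ≈ -0.51392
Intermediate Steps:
k(V, q) = 2106 (k(V, q) = -(-234)*9 = -6*(-351) = 2106)
(-176324 + k(-311, -587))/(90900 + 248098) = (-176324 + 2106)/(90900 + 248098) = -174218/338998 = -174218*1/338998 = -7919/15409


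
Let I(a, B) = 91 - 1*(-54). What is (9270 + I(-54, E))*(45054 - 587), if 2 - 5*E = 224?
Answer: 418656805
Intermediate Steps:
E = -222/5 (E = ⅖ - ⅕*224 = ⅖ - 224/5 = -222/5 ≈ -44.400)
I(a, B) = 145 (I(a, B) = 91 + 54 = 145)
(9270 + I(-54, E))*(45054 - 587) = (9270 + 145)*(45054 - 587) = 9415*44467 = 418656805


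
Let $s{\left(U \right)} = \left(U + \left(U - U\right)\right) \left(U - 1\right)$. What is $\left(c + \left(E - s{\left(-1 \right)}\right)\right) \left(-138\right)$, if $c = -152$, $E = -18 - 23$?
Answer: $26910$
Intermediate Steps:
$s{\left(U \right)} = U \left(-1 + U\right)$ ($s{\left(U \right)} = \left(U + 0\right) \left(-1 + U\right) = U \left(-1 + U\right)$)
$E = -41$
$\left(c + \left(E - s{\left(-1 \right)}\right)\right) \left(-138\right) = \left(-152 - \left(41 - \left(-1 - 1\right)\right)\right) \left(-138\right) = \left(-152 - \left(41 - -2\right)\right) \left(-138\right) = \left(-152 - 43\right) \left(-138\right) = \left(-195\right) \left(-138\right) = 26910$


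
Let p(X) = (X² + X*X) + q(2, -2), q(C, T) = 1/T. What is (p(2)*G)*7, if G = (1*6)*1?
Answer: 315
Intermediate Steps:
G = 6 (G = 6*1 = 6)
p(X) = -½ + 2*X² (p(X) = (X² + X*X) + 1/(-2) = (X² + X²) - ½ = 2*X² - ½ = -½ + 2*X²)
(p(2)*G)*7 = ((-½ + 2*2²)*6)*7 = ((-½ + 2*4)*6)*7 = ((-½ + 8)*6)*7 = ((15/2)*6)*7 = 45*7 = 315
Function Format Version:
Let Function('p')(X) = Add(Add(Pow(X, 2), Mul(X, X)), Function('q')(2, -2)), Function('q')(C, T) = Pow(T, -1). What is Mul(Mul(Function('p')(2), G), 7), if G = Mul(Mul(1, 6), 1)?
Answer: 315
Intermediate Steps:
G = 6 (G = Mul(6, 1) = 6)
Function('p')(X) = Add(Rational(-1, 2), Mul(2, Pow(X, 2))) (Function('p')(X) = Add(Add(Pow(X, 2), Mul(X, X)), Pow(-2, -1)) = Add(Add(Pow(X, 2), Pow(X, 2)), Rational(-1, 2)) = Add(Mul(2, Pow(X, 2)), Rational(-1, 2)) = Add(Rational(-1, 2), Mul(2, Pow(X, 2))))
Mul(Mul(Function('p')(2), G), 7) = Mul(Mul(Add(Rational(-1, 2), Mul(2, Pow(2, 2))), 6), 7) = Mul(Mul(Add(Rational(-1, 2), Mul(2, 4)), 6), 7) = Mul(Mul(Add(Rational(-1, 2), 8), 6), 7) = Mul(Mul(Rational(15, 2), 6), 7) = Mul(45, 7) = 315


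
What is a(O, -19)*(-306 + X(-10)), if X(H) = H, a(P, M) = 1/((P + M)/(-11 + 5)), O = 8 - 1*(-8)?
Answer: -632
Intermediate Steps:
O = 16 (O = 8 + 8 = 16)
a(P, M) = 1/(-M/6 - P/6) (a(P, M) = 1/((M + P)/(-6)) = 1/((M + P)*(-⅙)) = 1/(-M/6 - P/6))
a(O, -19)*(-306 + X(-10)) = (-6/(-19 + 16))*(-306 - 10) = -6/(-3)*(-316) = -6*(-⅓)*(-316) = 2*(-316) = -632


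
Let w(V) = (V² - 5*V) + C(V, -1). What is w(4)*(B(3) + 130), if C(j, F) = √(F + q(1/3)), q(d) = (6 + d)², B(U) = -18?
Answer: -448 + 448*√22/3 ≈ 252.44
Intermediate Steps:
C(j, F) = √(361/9 + F) (C(j, F) = √(F + (6 + 1/3)²) = √(F + (6 + ⅓)²) = √(F + (19/3)²) = √(F + 361/9) = √(361/9 + F))
w(V) = V² - 5*V + 4*√22/3 (w(V) = (V² - 5*V) + √(361 + 9*(-1))/3 = (V² - 5*V) + √(361 - 9)/3 = (V² - 5*V) + √352/3 = (V² - 5*V) + (4*√22)/3 = (V² - 5*V) + 4*√22/3 = V² - 5*V + 4*√22/3)
w(4)*(B(3) + 130) = (4² - 5*4 + 4*√22/3)*(-18 + 130) = (16 - 20 + 4*√22/3)*112 = (-4 + 4*√22/3)*112 = -448 + 448*√22/3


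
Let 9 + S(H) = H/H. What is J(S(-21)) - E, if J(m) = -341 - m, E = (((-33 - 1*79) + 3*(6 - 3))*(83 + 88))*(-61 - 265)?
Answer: -5742171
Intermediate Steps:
S(H) = -8 (S(H) = -9 + H/H = -9 + 1 = -8)
E = 5741838 (E = (((-33 - 79) + 3*3)*171)*(-326) = ((-112 + 9)*171)*(-326) = -103*171*(-326) = -17613*(-326) = 5741838)
J(S(-21)) - E = (-341 - 1*(-8)) - 1*5741838 = (-341 + 8) - 5741838 = -333 - 5741838 = -5742171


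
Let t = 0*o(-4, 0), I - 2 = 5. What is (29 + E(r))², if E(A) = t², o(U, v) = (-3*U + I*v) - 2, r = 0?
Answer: 841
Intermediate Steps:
I = 7 (I = 2 + 5 = 7)
o(U, v) = -2 - 3*U + 7*v (o(U, v) = (-3*U + 7*v) - 2 = -2 - 3*U + 7*v)
t = 0 (t = 0*(-2 - 3*(-4) + 7*0) = 0*(-2 + 12 + 0) = 0*10 = 0)
E(A) = 0 (E(A) = 0² = 0)
(29 + E(r))² = (29 + 0)² = 29² = 841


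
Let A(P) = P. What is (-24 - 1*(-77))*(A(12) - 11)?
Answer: 53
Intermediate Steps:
(-24 - 1*(-77))*(A(12) - 11) = (-24 - 1*(-77))*(12 - 11) = (-24 + 77)*1 = 53*1 = 53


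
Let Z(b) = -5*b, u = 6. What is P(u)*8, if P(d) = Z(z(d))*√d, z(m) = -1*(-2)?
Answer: -80*√6 ≈ -195.96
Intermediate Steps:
z(m) = 2
P(d) = -10*√d (P(d) = (-5*2)*√d = -10*√d)
P(u)*8 = -10*√6*8 = -80*√6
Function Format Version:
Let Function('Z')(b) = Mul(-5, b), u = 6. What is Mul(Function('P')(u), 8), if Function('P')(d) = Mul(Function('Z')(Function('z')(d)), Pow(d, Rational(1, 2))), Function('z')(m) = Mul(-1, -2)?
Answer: Mul(-80, Pow(6, Rational(1, 2))) ≈ -195.96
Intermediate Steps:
Function('z')(m) = 2
Function('P')(d) = Mul(-10, Pow(d, Rational(1, 2))) (Function('P')(d) = Mul(Mul(-5, 2), Pow(d, Rational(1, 2))) = Mul(-10, Pow(d, Rational(1, 2))))
Mul(Function('P')(u), 8) = Mul(Mul(-10, Pow(6, Rational(1, 2))), 8) = Mul(-80, Pow(6, Rational(1, 2)))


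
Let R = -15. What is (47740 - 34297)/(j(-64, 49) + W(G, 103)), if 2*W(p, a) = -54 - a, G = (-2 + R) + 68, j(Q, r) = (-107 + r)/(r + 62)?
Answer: -2984346/17543 ≈ -170.12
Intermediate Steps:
j(Q, r) = (-107 + r)/(62 + r)
G = 51 (G = (-2 - 15) + 68 = -17 + 68 = 51)
W(p, a) = -27 - a/2 (W(p, a) = (-54 - a)/2 = -27 - a/2)
(47740 - 34297)/(j(-64, 49) + W(G, 103)) = (47740 - 34297)/((-107 + 49)/(62 + 49) + (-27 - ½*103)) = 13443/(-58/111 + (-27 - 103/2)) = 13443/((1/111)*(-58) - 157/2) = 13443/(-58/111 - 157/2) = 13443/(-17543/222) = 13443*(-222/17543) = -2984346/17543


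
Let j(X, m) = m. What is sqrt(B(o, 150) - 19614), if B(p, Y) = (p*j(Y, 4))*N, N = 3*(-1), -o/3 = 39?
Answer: I*sqrt(18210) ≈ 134.94*I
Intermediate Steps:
o = -117 (o = -3*39 = -117)
N = -3
B(p, Y) = -12*p (B(p, Y) = (p*4)*(-3) = (4*p)*(-3) = -12*p)
sqrt(B(o, 150) - 19614) = sqrt(-12*(-117) - 19614) = sqrt(1404 - 19614) = sqrt(-18210) = I*sqrt(18210)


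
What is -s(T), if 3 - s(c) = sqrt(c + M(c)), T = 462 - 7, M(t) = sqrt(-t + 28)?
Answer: -3 + sqrt(455 + I*sqrt(427)) ≈ 18.336 + 0.48425*I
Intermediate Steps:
M(t) = sqrt(28 - t)
T = 455
s(c) = 3 - sqrt(c + sqrt(28 - c))
-s(T) = -(3 - sqrt(455 + sqrt(28 - 1*455))) = -(3 - sqrt(455 + sqrt(28 - 455))) = -(3 - sqrt(455 + sqrt(-427))) = -(3 - sqrt(455 + I*sqrt(427))) = -3 + sqrt(455 + I*sqrt(427))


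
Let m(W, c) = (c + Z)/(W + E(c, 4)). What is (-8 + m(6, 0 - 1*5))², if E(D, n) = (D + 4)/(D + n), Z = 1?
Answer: 3600/49 ≈ 73.469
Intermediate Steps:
E(D, n) = (4 + D)/(D + n)
m(W, c) = (1 + c)/(1 + W) (m(W, c) = (c + 1)/(W + (4 + c)/(c + 4)) = (1 + c)/(W + (4 + c)/(4 + c)) = (1 + c)/(W + 1) = (1 + c)/(1 + W))
(-8 + m(6, 0 - 1*5))² = (-8 + (1 + (0 - 1*5))/(1 + 6))² = (-8 + (1 + (0 - 5))/7)² = (-8 + (1 - 5)/7)² = (-8 + (⅐)*(-4))² = (-8 - 4/7)² = (-60/7)² = 3600/49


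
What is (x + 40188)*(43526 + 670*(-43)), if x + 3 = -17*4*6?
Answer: 585358332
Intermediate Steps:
x = -411 (x = -3 - 17*4*6 = -3 - 68*6 = -3 - 408 = -411)
(x + 40188)*(43526 + 670*(-43)) = (-411 + 40188)*(43526 + 670*(-43)) = 39777*(43526 - 28810) = 39777*14716 = 585358332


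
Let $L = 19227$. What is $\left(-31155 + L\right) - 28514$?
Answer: $-40442$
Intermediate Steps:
$\left(-31155 + L\right) - 28514 = \left(-31155 + 19227\right) - 28514 = -11928 - 28514 = -40442$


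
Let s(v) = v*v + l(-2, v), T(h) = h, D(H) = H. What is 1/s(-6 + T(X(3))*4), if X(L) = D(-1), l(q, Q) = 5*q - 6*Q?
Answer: 1/150 ≈ 0.0066667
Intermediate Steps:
l(q, Q) = -6*Q + 5*q
X(L) = -1
s(v) = -10 + v² - 6*v (s(v) = v*v + (-6*v + 5*(-2)) = v² + (-6*v - 10) = v² + (-10 - 6*v) = -10 + v² - 6*v)
1/s(-6 + T(X(3))*4) = 1/(-10 + (-6 - 1*4)² - 6*(-6 - 1*4)) = 1/(-10 + (-6 - 4)² - 6*(-6 - 4)) = 1/(-10 + (-10)² - 6*(-10)) = 1/(-10 + 100 + 60) = 1/150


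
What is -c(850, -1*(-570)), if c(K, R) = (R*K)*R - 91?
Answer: -276164909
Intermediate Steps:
c(K, R) = -91 + K*R² (c(K, R) = (K*R)*R - 91 = K*R² - 91 = -91 + K*R²)
-c(850, -1*(-570)) = -(-91 + 850*(-1*(-570))²) = -(-91 + 850*570²) = -(-91 + 850*324900) = -(-91 + 276165000) = -1*276164909 = -276164909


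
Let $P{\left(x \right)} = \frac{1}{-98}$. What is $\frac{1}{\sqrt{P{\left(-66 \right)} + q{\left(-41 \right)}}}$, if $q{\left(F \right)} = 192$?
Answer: $\frac{7 \sqrt{37630}}{18815} \approx 0.072171$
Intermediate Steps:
$P{\left(x \right)} = - \frac{1}{98}$
$\frac{1}{\sqrt{P{\left(-66 \right)} + q{\left(-41 \right)}}} = \frac{1}{\sqrt{- \frac{1}{98} + 192}} = \frac{1}{\sqrt{\frac{18815}{98}}} = \frac{1}{\frac{1}{14} \sqrt{37630}} = \frac{7 \sqrt{37630}}{18815}$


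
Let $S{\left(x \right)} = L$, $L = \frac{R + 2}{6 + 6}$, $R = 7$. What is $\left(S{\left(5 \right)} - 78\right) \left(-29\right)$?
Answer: $\frac{8961}{4} \approx 2240.3$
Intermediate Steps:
$L = \frac{3}{4}$ ($L = \frac{7 + 2}{6 + 6} = \frac{9}{12} = 9 \cdot \frac{1}{12} = \frac{3}{4} \approx 0.75$)
$S{\left(x \right)} = \frac{3}{4}$
$\left(S{\left(5 \right)} - 78\right) \left(-29\right) = \left(\frac{3}{4} - 78\right) \left(-29\right) = \left(- \frac{309}{4}\right) \left(-29\right) = \frac{8961}{4}$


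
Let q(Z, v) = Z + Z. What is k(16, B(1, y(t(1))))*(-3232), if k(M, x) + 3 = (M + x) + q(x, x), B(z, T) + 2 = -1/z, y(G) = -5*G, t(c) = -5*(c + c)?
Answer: -12928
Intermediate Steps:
t(c) = -10*c
B(z, T) = -2 - 1/z
q(Z, v) = 2*Z
k(M, x) = -3 + M + 3*x (k(M, x) = -3 + ((M + x) + 2*x) = -3 + (M + 3*x) = -3 + M + 3*x)
k(16, B(1, y(t(1))))*(-3232) = (-3 + 16 + 3*(-2 - 1/1))*(-3232) = (-3 + 16 + 3*(-2 - 1*1))*(-3232) = (-3 + 16 + 3*(-2 - 1))*(-3232) = (-3 + 16 + 3*(-3))*(-3232) = (-3 + 16 - 9)*(-3232) = 4*(-3232) = -12928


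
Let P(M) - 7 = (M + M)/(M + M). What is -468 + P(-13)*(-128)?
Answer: -1492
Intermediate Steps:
P(M) = 8 (P(M) = 7 + (M + M)/(M + M) = 7 + (2*M)/((2*M)) = 7 + (2*M)*(1/(2*M)) = 7 + 1 = 8)
-468 + P(-13)*(-128) = -468 + 8*(-128) = -468 - 1024 = -1492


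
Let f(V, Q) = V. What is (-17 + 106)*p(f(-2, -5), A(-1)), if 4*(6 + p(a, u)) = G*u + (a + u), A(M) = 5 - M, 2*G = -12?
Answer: -1246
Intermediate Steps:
G = -6 (G = (½)*(-12) = -6)
p(a, u) = -6 - 5*u/4 + a/4 (p(a, u) = -6 + (-6*u + (a + u))/4 = -6 + (a - 5*u)/4 = -6 + (-5*u/4 + a/4) = -6 - 5*u/4 + a/4)
(-17 + 106)*p(f(-2, -5), A(-1)) = (-17 + 106)*(-6 - 5*(5 - 1*(-1))/4 + (¼)*(-2)) = 89*(-6 - 5*(5 + 1)/4 - ½) = 89*(-6 - 5/4*6 - ½) = 89*(-6 - 15/2 - ½) = 89*(-14) = -1246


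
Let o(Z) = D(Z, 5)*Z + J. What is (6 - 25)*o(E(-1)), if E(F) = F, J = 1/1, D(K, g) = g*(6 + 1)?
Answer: 646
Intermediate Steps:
D(K, g) = 7*g (D(K, g) = g*7 = 7*g)
J = 1
o(Z) = 1 + 35*Z (o(Z) = (7*5)*Z + 1 = 35*Z + 1 = 1 + 35*Z)
(6 - 25)*o(E(-1)) = (6 - 25)*(1 + 35*(-1)) = -19*(1 - 35) = -19*(-34) = 646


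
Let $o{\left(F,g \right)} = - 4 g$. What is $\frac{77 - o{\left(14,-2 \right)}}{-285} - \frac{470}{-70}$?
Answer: $\frac{4304}{665} \approx 6.4722$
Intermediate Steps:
$\frac{77 - o{\left(14,-2 \right)}}{-285} - \frac{470}{-70} = \frac{77 - \left(-4\right) \left(-2\right)}{-285} - \frac{470}{-70} = \left(77 - 8\right) \left(- \frac{1}{285}\right) - - \frac{47}{7} = \left(77 - 8\right) \left(- \frac{1}{285}\right) + \frac{47}{7} = 69 \left(- \frac{1}{285}\right) + \frac{47}{7} = - \frac{23}{95} + \frac{47}{7} = \frac{4304}{665}$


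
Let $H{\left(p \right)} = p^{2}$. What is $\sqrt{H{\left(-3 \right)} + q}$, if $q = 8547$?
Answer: $2 \sqrt{2139} \approx 92.499$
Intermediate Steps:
$\sqrt{H{\left(-3 \right)} + q} = \sqrt{\left(-3\right)^{2} + 8547} = \sqrt{9 + 8547} = \sqrt{8556} = 2 \sqrt{2139}$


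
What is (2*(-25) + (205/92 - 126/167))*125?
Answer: -93194625/15364 ≈ -6065.8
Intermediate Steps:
(2*(-25) + (205/92 - 126/167))*125 = (-50 + (205*(1/92) - 126*1/167))*125 = (-50 + (205/92 - 126/167))*125 = (-50 + 22643/15364)*125 = -745557/15364*125 = -93194625/15364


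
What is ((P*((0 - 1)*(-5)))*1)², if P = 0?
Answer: 0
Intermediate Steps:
((P*((0 - 1)*(-5)))*1)² = ((0*((0 - 1)*(-5)))*1)² = ((0*(-1*(-5)))*1)² = ((0*5)*1)² = (0*1)² = 0² = 0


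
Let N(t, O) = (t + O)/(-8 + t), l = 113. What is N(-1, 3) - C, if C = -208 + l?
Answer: 853/9 ≈ 94.778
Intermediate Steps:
C = -95 (C = -208 + 113 = -95)
N(t, O) = (O + t)/(-8 + t)
N(-1, 3) - C = (3 - 1)/(-8 - 1) - 1*(-95) = 2/(-9) + 95 = -⅑*2 + 95 = -2/9 + 95 = 853/9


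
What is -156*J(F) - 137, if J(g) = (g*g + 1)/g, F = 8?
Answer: -2809/2 ≈ -1404.5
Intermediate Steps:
J(g) = (1 + g²)/g (J(g) = (g² + 1)/g = (1 + g²)/g)
-156*J(F) - 137 = -156*(8 + 1/8) - 137 = -156*(8 + ⅛) - 137 = -156*65/8 - 137 = -2535/2 - 137 = -2809/2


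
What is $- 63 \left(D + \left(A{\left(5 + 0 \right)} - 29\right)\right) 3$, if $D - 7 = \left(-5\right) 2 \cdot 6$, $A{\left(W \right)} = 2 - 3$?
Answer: $15687$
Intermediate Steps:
$A{\left(W \right)} = -1$
$D = -53$ ($D = 7 + \left(-5\right) 2 \cdot 6 = 7 - 60 = -53$)
$- 63 \left(D + \left(A{\left(5 + 0 \right)} - 29\right)\right) 3 = - 63 \left(-53 - 30\right) 3 = \left(-63\right) \left(-83\right) 3 = 5229 \cdot 3 = 15687$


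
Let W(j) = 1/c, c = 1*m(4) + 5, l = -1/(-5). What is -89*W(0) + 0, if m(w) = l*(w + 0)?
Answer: -445/29 ≈ -15.345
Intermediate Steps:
l = 1/5 (l = -1*(-1/5) = 1/5 ≈ 0.20000)
m(w) = w/5 (m(w) = (w + 0)/5 = w/5)
c = 29/5 (c = 1*((1/5)*4) + 5 = 1*(4/5) + 5 = 4/5 + 5 = 29/5 ≈ 5.8000)
W(j) = 5/29 (W(j) = 1/(29/5) = 5/29)
-89*W(0) + 0 = -89*5/29 + 0 = -445/29 + 0 = -445/29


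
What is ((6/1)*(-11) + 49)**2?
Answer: 289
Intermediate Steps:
((6/1)*(-11) + 49)**2 = ((6*1)*(-11) + 49)**2 = (6*(-11) + 49)**2 = (-66 + 49)**2 = (-17)**2 = 289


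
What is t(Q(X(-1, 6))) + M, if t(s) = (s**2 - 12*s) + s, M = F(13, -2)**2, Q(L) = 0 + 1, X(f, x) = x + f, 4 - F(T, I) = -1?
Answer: 15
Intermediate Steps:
F(T, I) = 5 (F(T, I) = 4 - 1*(-1) = 4 + 1 = 5)
X(f, x) = f + x
Q(L) = 1
M = 25 (M = 5**2 = 25)
t(s) = s**2 - 11*s
t(Q(X(-1, 6))) + M = 1*(-11 + 1) + 25 = 1*(-10) + 25 = -10 + 25 = 15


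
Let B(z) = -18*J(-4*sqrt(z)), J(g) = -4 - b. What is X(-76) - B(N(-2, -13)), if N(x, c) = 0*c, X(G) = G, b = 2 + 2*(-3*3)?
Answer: 140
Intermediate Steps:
b = -16 (b = 2 + 2*(-9) = 2 - 18 = -16)
J(g) = 12 (J(g) = -4 - 1*(-16) = -4 + 16 = 12)
N(x, c) = 0
B(z) = -216 (B(z) = -18*12 = -216)
X(-76) - B(N(-2, -13)) = -76 - 1*(-216) = -76 + 216 = 140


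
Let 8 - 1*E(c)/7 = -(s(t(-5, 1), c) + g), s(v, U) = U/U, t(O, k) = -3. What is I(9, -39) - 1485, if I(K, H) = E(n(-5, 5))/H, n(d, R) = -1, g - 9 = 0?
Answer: -19347/13 ≈ -1488.2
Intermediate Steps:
g = 9 (g = 9 + 0 = 9)
s(v, U) = 1
E(c) = 126 (E(c) = 56 - (-7)*(1 + 9) = 56 - (-7)*10 = 56 - 7*(-10) = 56 + 70 = 126)
I(K, H) = 126/H
I(9, -39) - 1485 = 126/(-39) - 1485 = 126*(-1/39) - 1485 = -42/13 - 1485 = -19347/13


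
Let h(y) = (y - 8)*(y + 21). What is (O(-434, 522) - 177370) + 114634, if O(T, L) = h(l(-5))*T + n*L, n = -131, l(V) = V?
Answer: -40846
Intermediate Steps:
h(y) = (-8 + y)*(21 + y)
O(T, L) = -208*T - 131*L (O(T, L) = (-168 + (-5)² + 13*(-5))*T - 131*L = (-168 + 25 - 65)*T - 131*L = -208*T - 131*L)
(O(-434, 522) - 177370) + 114634 = ((-208*(-434) - 131*522) - 177370) + 114634 = ((90272 - 68382) - 177370) + 114634 = (21890 - 177370) + 114634 = -155480 + 114634 = -40846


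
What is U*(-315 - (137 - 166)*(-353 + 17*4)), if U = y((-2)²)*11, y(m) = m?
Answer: -377520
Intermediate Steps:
U = 44 (U = (-2)²*11 = 4*11 = 44)
U*(-315 - (137 - 166)*(-353 + 17*4)) = 44*(-315 - (137 - 166)*(-353 + 17*4)) = 44*(-315 - (-29)*(-353 + 68)) = 44*(-315 - (-29)*(-285)) = 44*(-315 - 1*8265) = 44*(-315 - 8265) = 44*(-8580) = -377520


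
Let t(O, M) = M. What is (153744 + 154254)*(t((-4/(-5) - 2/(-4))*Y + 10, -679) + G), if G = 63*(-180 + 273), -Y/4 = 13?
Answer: 1595429640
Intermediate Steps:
Y = -52 (Y = -4*13 = -52)
G = 5859 (G = 63*93 = 5859)
(153744 + 154254)*(t((-4/(-5) - 2/(-4))*Y + 10, -679) + G) = (153744 + 154254)*(-679 + 5859) = 307998*5180 = 1595429640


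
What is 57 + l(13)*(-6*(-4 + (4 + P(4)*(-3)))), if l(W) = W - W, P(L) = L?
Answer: 57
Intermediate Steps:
l(W) = 0
57 + l(13)*(-6*(-4 + (4 + P(4)*(-3)))) = 57 + 0*(-6*(-4 + (4 + 4*(-3)))) = 57 + 0*(-6*(-4 + (4 - 12))) = 57 + 0*(-6*(-4 - 8)) = 57 + 0*(-6*(-12)) = 57 + 0*72 = 57 + 0 = 57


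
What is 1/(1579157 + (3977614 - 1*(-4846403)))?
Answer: 1/10403174 ≈ 9.6124e-8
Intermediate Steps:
1/(1579157 + (3977614 - 1*(-4846403))) = 1/(1579157 + (3977614 + 4846403)) = 1/(1579157 + 8824017) = 1/10403174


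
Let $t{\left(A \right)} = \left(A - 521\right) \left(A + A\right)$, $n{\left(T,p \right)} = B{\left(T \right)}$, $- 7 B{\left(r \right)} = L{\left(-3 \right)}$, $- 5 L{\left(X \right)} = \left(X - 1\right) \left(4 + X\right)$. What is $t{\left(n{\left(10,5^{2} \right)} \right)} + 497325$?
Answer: $\frac{609369037}{1225} \approx 4.9744 \cdot 10^{5}$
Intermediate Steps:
$L{\left(X \right)} = - \frac{\left(-1 + X\right) \left(4 + X\right)}{5}$ ($L{\left(X \right)} = - \frac{\left(X - 1\right) \left(4 + X\right)}{5} = - \frac{\left(-1 + X\right) \left(4 + X\right)}{5}$)
$B{\left(r \right)} = - \frac{4}{35}$ ($B{\left(r \right)} = - \frac{\frac{4}{5} - - \frac{9}{5} - \frac{\left(-3\right)^{2}}{5}}{7} = - \frac{\frac{4}{5} + \frac{9}{5} - \frac{9}{5}}{7} = \left(- \frac{1}{7}\right) \frac{4}{5} = - \frac{4}{35}$)
$n{\left(T,p \right)} = - \frac{4}{35}$
$t{\left(A \right)} = 2 A \left(-521 + A\right)$ ($t{\left(A \right)} = \left(-521 + A\right) 2 A = 2 A \left(-521 + A\right)$)
$t{\left(n{\left(10,5^{2} \right)} \right)} + 497325 = 2 \left(- \frac{4}{35}\right) \left(-521 - \frac{4}{35}\right) + 497325 = 2 \left(- \frac{4}{35}\right) \left(- \frac{18239}{35}\right) + 497325 = \frac{145912}{1225} + 497325 = \frac{609369037}{1225}$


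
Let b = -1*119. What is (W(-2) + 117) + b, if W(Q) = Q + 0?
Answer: -4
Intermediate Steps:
b = -119
W(Q) = Q
(W(-2) + 117) + b = (-2 + 117) - 119 = 115 - 119 = -4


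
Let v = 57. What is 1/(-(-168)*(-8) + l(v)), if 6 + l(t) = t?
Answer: -1/1293 ≈ -0.00077340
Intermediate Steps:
l(t) = -6 + t
1/(-(-168)*(-8) + l(v)) = 1/(-(-168)*(-8) + (-6 + 57)) = 1/(-1*1344 + 51) = 1/(-1344 + 51) = 1/(-1293) = -1/1293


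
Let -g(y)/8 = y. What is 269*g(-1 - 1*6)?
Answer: 15064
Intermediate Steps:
g(y) = -8*y
269*g(-1 - 1*6) = 269*(-8*(-1 - 1*6)) = 269*(-8*(-1 - 6)) = 269*(-8*(-7)) = 269*56 = 15064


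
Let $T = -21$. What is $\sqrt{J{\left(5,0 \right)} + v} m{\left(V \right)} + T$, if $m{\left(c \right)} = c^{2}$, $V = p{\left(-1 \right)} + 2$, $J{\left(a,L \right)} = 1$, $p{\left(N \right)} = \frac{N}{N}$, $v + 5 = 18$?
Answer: $-21 + 9 \sqrt{14} \approx 12.675$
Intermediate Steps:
$v = 13$ ($v = -5 + 18 = 13$)
$p{\left(N \right)} = 1$
$V = 3$ ($V = 1 + 2 = 3$)
$\sqrt{J{\left(5,0 \right)} + v} m{\left(V \right)} + T = \sqrt{1 + 13} \cdot 3^{2} - 21 = \sqrt{14} \cdot 9 - 21 = 9 \sqrt{14} - 21 = -21 + 9 \sqrt{14}$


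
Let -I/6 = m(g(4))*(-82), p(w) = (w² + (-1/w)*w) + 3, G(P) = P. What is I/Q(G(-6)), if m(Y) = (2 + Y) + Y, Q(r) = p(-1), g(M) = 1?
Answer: 656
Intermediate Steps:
p(w) = 2 + w² (p(w) = (w² - 1) + 3 = (-1 + w²) + 3 = 2 + w²)
Q(r) = 3 (Q(r) = 2 + (-1)² = 2 + 1 = 3)
m(Y) = 2 + 2*Y
I = 1968 (I = -6*(2 + 2*1)*(-82) = -6*(2 + 2)*(-82) = -24*(-82) = -6*(-328) = 1968)
I/Q(G(-6)) = 1968/3 = 1968*(⅓) = 656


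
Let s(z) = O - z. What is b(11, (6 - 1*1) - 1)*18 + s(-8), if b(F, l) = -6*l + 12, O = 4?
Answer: -204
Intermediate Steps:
s(z) = 4 - z
b(F, l) = 12 - 6*l
b(11, (6 - 1*1) - 1)*18 + s(-8) = (12 - 6*((6 - 1*1) - 1))*18 + (4 - 1*(-8)) = (12 - 6*((6 - 1) - 1))*18 + (4 + 8) = (12 - 6*(5 - 1))*18 + 12 = (12 - 6*4)*18 + 12 = (12 - 24)*18 + 12 = -12*18 + 12 = -216 + 12 = -204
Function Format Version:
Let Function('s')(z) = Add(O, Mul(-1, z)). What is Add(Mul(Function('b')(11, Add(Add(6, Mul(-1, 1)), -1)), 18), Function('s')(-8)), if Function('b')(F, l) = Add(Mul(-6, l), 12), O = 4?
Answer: -204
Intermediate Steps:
Function('s')(z) = Add(4, Mul(-1, z))
Function('b')(F, l) = Add(12, Mul(-6, l))
Add(Mul(Function('b')(11, Add(Add(6, Mul(-1, 1)), -1)), 18), Function('s')(-8)) = Add(Mul(Add(12, Mul(-6, Add(Add(6, Mul(-1, 1)), -1))), 18), Add(4, Mul(-1, -8))) = Add(Mul(Add(12, Mul(-6, Add(Add(6, -1), -1))), 18), Add(4, 8)) = Add(Mul(Add(12, Mul(-6, Add(5, -1))), 18), 12) = Add(Mul(Add(12, Mul(-6, 4)), 18), 12) = Add(Mul(Add(12, -24), 18), 12) = Add(Mul(-12, 18), 12) = Add(-216, 12) = -204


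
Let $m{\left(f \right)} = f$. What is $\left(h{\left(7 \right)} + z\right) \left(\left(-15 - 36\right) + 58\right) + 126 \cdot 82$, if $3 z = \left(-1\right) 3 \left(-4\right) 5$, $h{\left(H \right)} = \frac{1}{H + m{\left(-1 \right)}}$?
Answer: $\frac{62839}{6} \approx 10473.0$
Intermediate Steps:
$h{\left(H \right)} = \frac{1}{-1 + H}$ ($h{\left(H \right)} = \frac{1}{H - 1} = \frac{1}{-1 + H}$)
$z = 20$ ($z = \frac{\left(-1\right) 3 \left(-4\right) 5}{3} = \frac{\left(-3\right) \left(-4\right) 5}{3} = \frac{12 \cdot 5}{3} = \frac{1}{3} \cdot 60 = 20$)
$\left(h{\left(7 \right)} + z\right) \left(\left(-15 - 36\right) + 58\right) + 126 \cdot 82 = \left(\frac{1}{-1 + 7} + 20\right) \left(\left(-15 - 36\right) + 58\right) + 126 \cdot 82 = \left(\frac{1}{6} + 20\right) \left(-51 + 58\right) + 10332 = \left(\frac{1}{6} + 20\right) 7 + 10332 = \frac{121}{6} \cdot 7 + 10332 = \frac{847}{6} + 10332 = \frac{62839}{6}$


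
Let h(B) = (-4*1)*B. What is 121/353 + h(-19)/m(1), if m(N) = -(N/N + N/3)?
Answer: -20000/353 ≈ -56.657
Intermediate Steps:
h(B) = -4*B
m(N) = -1 - N/3 (m(N) = -(1 + N*(⅓)) = -(1 + N/3) = -1 - N/3)
121/353 + h(-19)/m(1) = 121/353 + (-4*(-19))/(-1 - ⅓*1) = 121*(1/353) + 76/(-1 - ⅓) = 121/353 + 76/(-4/3) = 121/353 + 76*(-¾) = 121/353 - 57 = -20000/353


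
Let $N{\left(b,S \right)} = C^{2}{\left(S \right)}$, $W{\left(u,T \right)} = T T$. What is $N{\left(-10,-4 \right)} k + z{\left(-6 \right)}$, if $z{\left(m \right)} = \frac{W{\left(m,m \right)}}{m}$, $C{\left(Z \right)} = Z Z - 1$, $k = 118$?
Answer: $26544$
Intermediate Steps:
$C{\left(Z \right)} = -1 + Z^{2}$ ($C{\left(Z \right)} = Z^{2} - 1 = -1 + Z^{2}$)
$W{\left(u,T \right)} = T^{2}$
$z{\left(m \right)} = m$ ($z{\left(m \right)} = \frac{m^{2}}{m} = m$)
$N{\left(b,S \right)} = \left(-1 + S^{2}\right)^{2}$
$N{\left(-10,-4 \right)} k + z{\left(-6 \right)} = \left(-1 + \left(-4\right)^{2}\right)^{2} \cdot 118 - 6 = \left(-1 + 16\right)^{2} \cdot 118 - 6 = 15^{2} \cdot 118 - 6 = 225 \cdot 118 - 6 = 26550 - 6 = 26544$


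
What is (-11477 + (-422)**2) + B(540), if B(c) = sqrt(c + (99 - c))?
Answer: 166607 + 3*sqrt(11) ≈ 1.6662e+5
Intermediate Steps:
B(c) = 3*sqrt(11) (B(c) = sqrt(99) = 3*sqrt(11))
(-11477 + (-422)**2) + B(540) = (-11477 + (-422)**2) + 3*sqrt(11) = (-11477 + 178084) + 3*sqrt(11) = 166607 + 3*sqrt(11)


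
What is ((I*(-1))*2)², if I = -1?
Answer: 4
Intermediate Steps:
((I*(-1))*2)² = (-1*(-1)*2)² = (1*2)² = 2² = 4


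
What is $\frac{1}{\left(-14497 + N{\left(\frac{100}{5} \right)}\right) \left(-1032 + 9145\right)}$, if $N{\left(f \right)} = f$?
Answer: $- \frac{1}{117451901} \approx -8.5141 \cdot 10^{-9}$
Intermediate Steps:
$\frac{1}{\left(-14497 + N{\left(\frac{100}{5} \right)}\right) \left(-1032 + 9145\right)} = \frac{1}{\left(-14497 + \frac{100}{5}\right) \left(-1032 + 9145\right)} = \frac{1}{\left(-14497 + 100 \cdot \frac{1}{5}\right) 8113} = \frac{1}{\left(-14497 + 20\right) 8113} = \frac{1}{\left(-14477\right) 8113} = \frac{1}{-117451901} = - \frac{1}{117451901}$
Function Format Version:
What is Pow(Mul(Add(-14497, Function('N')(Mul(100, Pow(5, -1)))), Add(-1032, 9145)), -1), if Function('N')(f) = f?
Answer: Rational(-1, 117451901) ≈ -8.5141e-9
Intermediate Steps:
Pow(Mul(Add(-14497, Function('N')(Mul(100, Pow(5, -1)))), Add(-1032, 9145)), -1) = Pow(Mul(Add(-14497, Mul(100, Pow(5, -1))), Add(-1032, 9145)), -1) = Pow(Mul(Add(-14497, Mul(100, Rational(1, 5))), 8113), -1) = Pow(Mul(Add(-14497, 20), 8113), -1) = Pow(Mul(-14477, 8113), -1) = Pow(-117451901, -1) = Rational(-1, 117451901)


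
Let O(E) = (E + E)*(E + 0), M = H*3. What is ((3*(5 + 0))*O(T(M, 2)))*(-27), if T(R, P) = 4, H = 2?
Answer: -12960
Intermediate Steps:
M = 6 (M = 2*3 = 6)
O(E) = 2*E² (O(E) = (2*E)*E = 2*E²)
((3*(5 + 0))*O(T(M, 2)))*(-27) = ((3*(5 + 0))*(2*4²))*(-27) = ((3*5)*(2*16))*(-27) = (15*32)*(-27) = 480*(-27) = -12960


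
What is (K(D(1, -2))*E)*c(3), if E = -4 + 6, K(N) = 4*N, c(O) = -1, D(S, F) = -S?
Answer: 8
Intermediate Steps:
E = 2
(K(D(1, -2))*E)*c(3) = ((4*(-1*1))*2)*(-1) = ((4*(-1))*2)*(-1) = -4*2*(-1) = -8*(-1) = 8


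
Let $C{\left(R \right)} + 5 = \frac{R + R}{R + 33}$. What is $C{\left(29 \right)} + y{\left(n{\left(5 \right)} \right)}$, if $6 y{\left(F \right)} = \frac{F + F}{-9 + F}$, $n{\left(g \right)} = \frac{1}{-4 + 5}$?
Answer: $- \frac{3055}{744} \approx -4.1062$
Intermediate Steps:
$n{\left(g \right)} = 1$ ($n{\left(g \right)} = 1^{-1} = 1$)
$C{\left(R \right)} = -5 + \frac{2 R}{33 + R}$ ($C{\left(R \right)} = -5 + \frac{R + R}{R + 33} = -5 + \frac{2 R}{33 + R}$)
$y{\left(F \right)} = \frac{F}{3 \left(-9 + F\right)}$ ($y{\left(F \right)} = \frac{\left(F + F\right) \frac{1}{-9 + F}}{6} = \frac{2 F \frac{1}{-9 + F}}{6} = \frac{F}{3 \left(-9 + F\right)}$)
$C{\left(29 \right)} + y{\left(n{\left(5 \right)} \right)} = \frac{3 \left(-55 - 29\right)}{33 + 29} + \frac{1}{3} \cdot 1 \frac{1}{-9 + 1} = \frac{3 \left(-55 - 29\right)}{62} + \frac{1}{3} \cdot 1 \frac{1}{-8} = 3 \cdot \frac{1}{62} \left(-84\right) + \frac{1}{3} \cdot 1 \left(- \frac{1}{8}\right) = - \frac{126}{31} - \frac{1}{24} = - \frac{3055}{744}$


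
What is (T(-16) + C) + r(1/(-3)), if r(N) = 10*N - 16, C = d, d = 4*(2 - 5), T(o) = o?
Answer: -142/3 ≈ -47.333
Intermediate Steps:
d = -12 (d = 4*(-3) = -12)
C = -12
r(N) = -16 + 10*N
(T(-16) + C) + r(1/(-3)) = (-16 - 12) + (-16 + 10/(-3)) = -28 + (-16 + 10*(-⅓)) = -28 + (-16 - 10/3) = -28 - 58/3 = -142/3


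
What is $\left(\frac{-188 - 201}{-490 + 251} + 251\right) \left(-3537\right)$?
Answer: $- \frac{213556986}{239} \approx -8.9354 \cdot 10^{5}$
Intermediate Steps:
$\left(\frac{-188 - 201}{-490 + 251} + 251\right) \left(-3537\right) = \left(- \frac{389}{-239} + 251\right) \left(-3537\right) = \left(\left(-389\right) \left(- \frac{1}{239}\right) + 251\right) \left(-3537\right) = \left(\frac{389}{239} + 251\right) \left(-3537\right) = \frac{60378}{239} \left(-3537\right) = - \frac{213556986}{239}$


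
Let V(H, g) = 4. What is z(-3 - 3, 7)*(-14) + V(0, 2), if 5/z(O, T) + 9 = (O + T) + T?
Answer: 74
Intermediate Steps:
z(O, T) = 5/(-9 + O + 2*T) (z(O, T) = 5/(-9 + ((O + T) + T)) = 5/(-9 + (O + 2*T)) = 5/(-9 + O + 2*T))
z(-3 - 3, 7)*(-14) + V(0, 2) = (5/(-9 + (-3 - 3) + 2*7))*(-14) + 4 = (5/(-9 - 6 + 14))*(-14) + 4 = (5/(-1))*(-14) + 4 = (5*(-1))*(-14) + 4 = -5*(-14) + 4 = 70 + 4 = 74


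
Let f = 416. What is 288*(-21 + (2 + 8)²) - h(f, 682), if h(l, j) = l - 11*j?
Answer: 29838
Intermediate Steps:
288*(-21 + (2 + 8)²) - h(f, 682) = 288*(-21 + (2 + 8)²) - (416 - 11*682) = 288*(-21 + 10²) - (416 - 7502) = 288*(-21 + 100) - 1*(-7086) = 288*79 + 7086 = 22752 + 7086 = 29838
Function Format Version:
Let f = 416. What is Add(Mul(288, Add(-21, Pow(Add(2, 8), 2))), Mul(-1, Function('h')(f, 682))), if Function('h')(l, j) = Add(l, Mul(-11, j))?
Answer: 29838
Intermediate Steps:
Add(Mul(288, Add(-21, Pow(Add(2, 8), 2))), Mul(-1, Function('h')(f, 682))) = Add(Mul(288, Add(-21, Pow(Add(2, 8), 2))), Mul(-1, Add(416, Mul(-11, 682)))) = Add(Mul(288, Add(-21, Pow(10, 2))), Mul(-1, Add(416, -7502))) = Add(Mul(288, Add(-21, 100)), Mul(-1, -7086)) = Add(Mul(288, 79), 7086) = Add(22752, 7086) = 29838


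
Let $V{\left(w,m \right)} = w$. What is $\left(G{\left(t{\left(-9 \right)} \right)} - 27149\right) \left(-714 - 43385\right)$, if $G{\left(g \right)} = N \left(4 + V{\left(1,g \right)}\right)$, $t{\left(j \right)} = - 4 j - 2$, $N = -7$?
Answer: $1198787216$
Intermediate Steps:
$t{\left(j \right)} = -2 - 4 j$
$G{\left(g \right)} = -35$ ($G{\left(g \right)} = - 7 \left(4 + 1\right) = \left(-7\right) 5 = -35$)
$\left(G{\left(t{\left(-9 \right)} \right)} - 27149\right) \left(-714 - 43385\right) = \left(-35 - 27149\right) \left(-714 - 43385\right) = \left(-27184\right) \left(-44099\right) = 1198787216$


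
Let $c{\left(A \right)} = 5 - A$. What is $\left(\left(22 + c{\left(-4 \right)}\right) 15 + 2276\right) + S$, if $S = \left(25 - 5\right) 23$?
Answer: $3201$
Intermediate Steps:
$S = 460$ ($S = \left(25 - 5\right) 23 = 20 \cdot 23 = 460$)
$\left(\left(22 + c{\left(-4 \right)}\right) 15 + 2276\right) + S = \left(\left(22 + \left(5 - -4\right)\right) 15 + 2276\right) + 460 = \left(\left(22 + \left(5 + 4\right)\right) 15 + 2276\right) + 460 = \left(\left(22 + 9\right) 15 + 2276\right) + 460 = \left(31 \cdot 15 + 2276\right) + 460 = \left(465 + 2276\right) + 460 = 2741 + 460 = 3201$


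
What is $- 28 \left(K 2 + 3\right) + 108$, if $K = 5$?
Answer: $-256$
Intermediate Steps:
$- 28 \left(K 2 + 3\right) + 108 = - 28 \left(5 \cdot 2 + 3\right) + 108 = - 28 \left(10 + 3\right) + 108 = \left(-28\right) 13 + 108 = -364 + 108 = -256$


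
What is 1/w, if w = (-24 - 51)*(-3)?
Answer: 1/225 ≈ 0.0044444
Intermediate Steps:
w = 225 (w = -75*(-3) = 225)
1/w = 1/225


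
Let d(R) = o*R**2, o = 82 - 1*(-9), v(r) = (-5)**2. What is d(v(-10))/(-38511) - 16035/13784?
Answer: -1401488885/530835624 ≈ -2.6402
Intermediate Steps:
v(r) = 25
o = 91 (o = 82 + 9 = 91)
d(R) = 91*R**2
d(v(-10))/(-38511) - 16035/13784 = (91*25**2)/(-38511) - 16035/13784 = (91*625)*(-1/38511) - 16035*1/13784 = 56875*(-1/38511) - 16035/13784 = -56875/38511 - 16035/13784 = -1401488885/530835624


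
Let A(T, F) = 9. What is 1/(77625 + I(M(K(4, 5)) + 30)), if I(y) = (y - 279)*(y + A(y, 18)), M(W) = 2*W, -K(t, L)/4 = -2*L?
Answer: 1/57514 ≈ 1.7387e-5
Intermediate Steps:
K(t, L) = 8*L (K(t, L) = -(-8)*L = 8*L)
I(y) = (-279 + y)*(9 + y) (I(y) = (y - 279)*(y + 9) = (-279 + y)*(9 + y))
1/(77625 + I(M(K(4, 5)) + 30)) = 1/(77625 + (-2511 + (2*(8*5) + 30)² - 270*(2*(8*5) + 30))) = 1/(77625 + (-2511 + (2*40 + 30)² - 270*(2*40 + 30))) = 1/(77625 + (-2511 + (80 + 30)² - 270*(80 + 30))) = 1/(77625 + (-2511 + 110² - 270*110)) = 1/(77625 + (-2511 + 12100 - 29700)) = 1/(77625 - 20111) = 1/57514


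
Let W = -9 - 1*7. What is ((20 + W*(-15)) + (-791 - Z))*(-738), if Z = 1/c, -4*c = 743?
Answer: 291162402/743 ≈ 3.9187e+5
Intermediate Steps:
c = -743/4 (c = -¼*743 = -743/4 ≈ -185.75)
W = -16 (W = -9 - 7 = -16)
Z = -4/743 (Z = 1/(-743/4) = -4/743 ≈ -0.0053836)
((20 + W*(-15)) + (-791 - Z))*(-738) = ((20 - 16*(-15)) + (-791 - 1*(-4/743)))*(-738) = ((20 + 240) + (-791 + 4/743))*(-738) = (260 - 587709/743)*(-738) = -394529/743*(-738) = 291162402/743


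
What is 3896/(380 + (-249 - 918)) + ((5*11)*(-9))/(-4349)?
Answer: -16554139/3422663 ≈ -4.8366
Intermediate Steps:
3896/(380 + (-249 - 918)) + ((5*11)*(-9))/(-4349) = 3896/(380 - 1167) + (55*(-9))*(-1/4349) = 3896/(-787) - 495*(-1/4349) = 3896*(-1/787) + 495/4349 = -3896/787 + 495/4349 = -16554139/3422663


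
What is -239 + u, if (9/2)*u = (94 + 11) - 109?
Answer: -2159/9 ≈ -239.89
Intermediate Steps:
u = -8/9 (u = 2*((94 + 11) - 109)/9 = 2*(105 - 109)/9 = (2/9)*(-4) = -8/9 ≈ -0.88889)
-239 + u = -239 - 8/9 = -2159/9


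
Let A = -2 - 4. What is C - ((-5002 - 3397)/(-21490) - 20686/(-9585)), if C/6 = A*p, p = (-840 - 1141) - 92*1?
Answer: 3074294705929/41196330 ≈ 74626.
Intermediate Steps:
p = -2073 (p = -1981 - 92 = -2073)
A = -6
C = 74628 (C = 6*(-6*(-2073)) = 6*12438 = 74628)
C - ((-5002 - 3397)/(-21490) - 20686/(-9585)) = 74628 - ((-5002 - 3397)/(-21490) - 20686/(-9585)) = 74628 - (-8399*(-1/21490) - 20686*(-1/9585)) = 74628 - (8399/21490 + 20686/9585) = 74628 - 1*105009311/41196330 = 74628 - 105009311/41196330 = 3074294705929/41196330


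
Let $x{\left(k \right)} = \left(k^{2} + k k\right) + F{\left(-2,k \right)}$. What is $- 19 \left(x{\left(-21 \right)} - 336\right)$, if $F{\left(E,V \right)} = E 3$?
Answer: $-10260$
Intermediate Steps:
$F{\left(E,V \right)} = 3 E$
$x{\left(k \right)} = -6 + 2 k^{2}$ ($x{\left(k \right)} = \left(k^{2} + k k\right) + 3 \left(-2\right) = \left(k^{2} + k^{2}\right) - 6 = 2 k^{2} - 6 = -6 + 2 k^{2}$)
$- 19 \left(x{\left(-21 \right)} - 336\right) = - 19 \left(\left(-6 + 2 \left(-21\right)^{2}\right) - 336\right) = - 19 \left(\left(-6 + 2 \cdot 441\right) - 336\right) = - 19 \left(\left(-6 + 882\right) - 336\right) = - 19 \left(876 - 336\right) = \left(-19\right) 540 = -10260$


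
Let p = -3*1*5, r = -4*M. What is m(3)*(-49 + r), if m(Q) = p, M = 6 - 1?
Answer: 1035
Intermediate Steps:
M = 5
r = -20 (r = -4*5 = -20)
p = -15 (p = -3*5 = -15)
m(Q) = -15
m(3)*(-49 + r) = -15*(-49 - 20) = -15*(-69) = 1035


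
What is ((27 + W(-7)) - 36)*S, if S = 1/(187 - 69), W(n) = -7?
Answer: -8/59 ≈ -0.13559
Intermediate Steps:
S = 1/118 ≈ 0.0084746
((27 + W(-7)) - 36)*S = ((27 - 7) - 36)*(1/118) = (20 - 36)*(1/118) = -16*1/118 = -8/59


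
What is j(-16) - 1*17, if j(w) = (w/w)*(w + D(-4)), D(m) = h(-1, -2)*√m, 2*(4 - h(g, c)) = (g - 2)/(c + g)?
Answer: -33 + 7*I ≈ -33.0 + 7.0*I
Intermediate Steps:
h(g, c) = 4 - (-2 + g)/(2*(c + g)) (h(g, c) = 4 - (g - 2)/(2*(c + g)) = 4 - (-2 + g)/(2*(c + g)))
D(m) = 7*√m/2 (D(m) = ((1 + 4*(-2) + (7/2)*(-1))/(-2 - 1))*√m = ((1 - 8 - 7/2)/(-3))*√m = (-⅓*(-21/2))*√m = 7*√m/2)
j(w) = w + 7*I (j(w) = (w/w)*(w + 7*√(-4)/2) = 1*(w + 7*(2*I)/2) = 1*(w + 7*I) = w + 7*I)
j(-16) - 1*17 = (-16 + 7*I) - 1*17 = (-16 + 7*I) - 17 = -33 + 7*I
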